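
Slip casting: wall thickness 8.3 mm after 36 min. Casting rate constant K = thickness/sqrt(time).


K = 8.3 / sqrt(36) = 8.3 / 6.0 = 1.383 mm/min^0.5

1.383


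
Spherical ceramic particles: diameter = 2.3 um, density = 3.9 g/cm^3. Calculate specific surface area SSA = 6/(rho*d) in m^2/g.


SSA = 6 / (3.9 * 2.3) = 0.669 m^2/g

0.669


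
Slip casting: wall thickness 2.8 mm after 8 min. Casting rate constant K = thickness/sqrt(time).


K = 2.8 / sqrt(8) = 2.8 / 2.8284 = 0.99 mm/min^0.5

0.99


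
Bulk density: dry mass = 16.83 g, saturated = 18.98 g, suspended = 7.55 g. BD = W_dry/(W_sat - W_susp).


BD = 16.83 / (18.98 - 7.55) = 16.83 / 11.43 = 1.472 g/cm^3

1.472


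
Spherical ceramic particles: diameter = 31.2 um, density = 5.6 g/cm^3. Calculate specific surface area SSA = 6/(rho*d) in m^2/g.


SSA = 6 / (5.6 * 31.2) = 0.034 m^2/g

0.034


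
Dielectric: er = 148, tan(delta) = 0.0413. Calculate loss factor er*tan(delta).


Loss = 148 * 0.0413 = 6.112

6.112


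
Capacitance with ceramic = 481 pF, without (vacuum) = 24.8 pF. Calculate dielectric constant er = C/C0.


er = 481 / 24.8 = 19.4

19.4


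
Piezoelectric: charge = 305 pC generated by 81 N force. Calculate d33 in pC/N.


d33 = 305 / 81 = 3.8 pC/N

3.8


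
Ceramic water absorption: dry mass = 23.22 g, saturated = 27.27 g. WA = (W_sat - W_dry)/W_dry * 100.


WA = (27.27 - 23.22) / 23.22 * 100 = 17.44%

17.44


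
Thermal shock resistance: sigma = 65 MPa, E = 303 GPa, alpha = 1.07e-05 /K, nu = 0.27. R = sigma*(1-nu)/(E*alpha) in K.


R = 65*(1-0.27)/(303*1000*1.07e-05) = 15 K

15


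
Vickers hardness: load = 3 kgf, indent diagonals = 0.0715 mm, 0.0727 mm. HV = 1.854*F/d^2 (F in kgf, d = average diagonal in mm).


d_avg = (0.0715+0.0727)/2 = 0.0721 mm
HV = 1.854*3/0.0721^2 = 1070

1070


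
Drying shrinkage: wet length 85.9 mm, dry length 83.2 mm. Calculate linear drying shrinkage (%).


DS = (85.9 - 83.2) / 85.9 * 100 = 3.14%

3.14


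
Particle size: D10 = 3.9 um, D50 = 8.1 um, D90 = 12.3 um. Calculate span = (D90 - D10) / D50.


Span = (12.3 - 3.9) / 8.1 = 8.4 / 8.1 = 1.037

1.037


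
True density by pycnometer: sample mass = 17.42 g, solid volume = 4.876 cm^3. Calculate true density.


TD = 17.42 / 4.876 = 3.573 g/cm^3

3.573


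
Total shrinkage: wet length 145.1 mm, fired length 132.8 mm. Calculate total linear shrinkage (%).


TS = (145.1 - 132.8) / 145.1 * 100 = 8.48%

8.48


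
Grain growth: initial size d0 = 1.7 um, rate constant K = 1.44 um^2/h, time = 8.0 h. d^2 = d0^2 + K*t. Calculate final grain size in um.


d^2 = 1.7^2 + 1.44*8.0 = 14.41
d = sqrt(14.41) = 3.8 um

3.8


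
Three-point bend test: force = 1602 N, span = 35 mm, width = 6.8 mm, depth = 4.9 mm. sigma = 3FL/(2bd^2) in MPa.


sigma = 3*1602*35/(2*6.8*4.9^2) = 515.1 MPa

515.1


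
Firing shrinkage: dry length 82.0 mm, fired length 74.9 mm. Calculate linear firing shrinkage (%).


FS = (82.0 - 74.9) / 82.0 * 100 = 8.66%

8.66


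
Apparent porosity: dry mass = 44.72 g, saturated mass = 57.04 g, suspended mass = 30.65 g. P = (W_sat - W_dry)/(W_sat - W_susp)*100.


P = (57.04 - 44.72) / (57.04 - 30.65) * 100 = 12.32 / 26.39 * 100 = 46.7%

46.7


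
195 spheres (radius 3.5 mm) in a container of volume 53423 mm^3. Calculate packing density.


V_sphere = 4/3*pi*3.5^3 = 179.5944 mm^3
Total V = 195*179.5944 = 35020.908 mm^3
PD = 35020.908 / 53423 = 0.656

0.656


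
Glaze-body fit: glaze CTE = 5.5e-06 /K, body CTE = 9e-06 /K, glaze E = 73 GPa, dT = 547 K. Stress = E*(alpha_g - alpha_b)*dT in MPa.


Stress = 73*1000*(5.5e-06 - 9e-06)*547 = -139.8 MPa

-139.8


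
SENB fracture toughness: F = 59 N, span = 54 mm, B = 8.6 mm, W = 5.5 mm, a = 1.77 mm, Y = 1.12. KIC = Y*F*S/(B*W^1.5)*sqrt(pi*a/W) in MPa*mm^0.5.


KIC = 1.12*59*54/(8.6*5.5^1.5)*sqrt(pi*1.77/5.5) = 32.34

32.34


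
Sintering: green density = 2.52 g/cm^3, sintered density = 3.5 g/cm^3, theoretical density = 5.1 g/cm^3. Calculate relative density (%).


Relative = 3.5 / 5.1 * 100 = 68.6%

68.6


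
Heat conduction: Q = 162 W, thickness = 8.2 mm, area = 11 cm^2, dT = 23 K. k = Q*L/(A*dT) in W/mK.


k = 162*8.2/1000/(11/10000*23) = 52.51 W/mK

52.51


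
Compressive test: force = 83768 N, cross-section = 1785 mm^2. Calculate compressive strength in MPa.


CS = 83768 / 1785 = 46.9 MPa

46.9


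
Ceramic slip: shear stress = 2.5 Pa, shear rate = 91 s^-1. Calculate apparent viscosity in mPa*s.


eta = tau/gamma * 1000 = 2.5/91 * 1000 = 27.5 mPa*s

27.5


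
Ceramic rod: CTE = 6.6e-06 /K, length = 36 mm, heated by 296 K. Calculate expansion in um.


dL = 6.6e-06 * 36 * 296 * 1000 = 70.33 um

70.33


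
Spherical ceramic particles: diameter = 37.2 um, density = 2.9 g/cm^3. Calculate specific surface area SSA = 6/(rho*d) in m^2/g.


SSA = 6 / (2.9 * 37.2) = 0.056 m^2/g

0.056


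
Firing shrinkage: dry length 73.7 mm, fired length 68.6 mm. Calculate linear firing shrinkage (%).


FS = (73.7 - 68.6) / 73.7 * 100 = 6.92%

6.92


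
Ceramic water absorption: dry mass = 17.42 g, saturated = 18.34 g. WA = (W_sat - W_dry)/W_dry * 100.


WA = (18.34 - 17.42) / 17.42 * 100 = 5.28%

5.28


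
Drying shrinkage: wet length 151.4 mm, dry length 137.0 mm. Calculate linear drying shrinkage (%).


DS = (151.4 - 137.0) / 151.4 * 100 = 9.51%

9.51


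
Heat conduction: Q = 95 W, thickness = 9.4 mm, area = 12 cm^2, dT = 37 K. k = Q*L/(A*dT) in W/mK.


k = 95*9.4/1000/(12/10000*37) = 20.11 W/mK

20.11


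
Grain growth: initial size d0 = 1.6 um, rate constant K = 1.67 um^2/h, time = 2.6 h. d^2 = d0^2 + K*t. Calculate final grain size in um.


d^2 = 1.6^2 + 1.67*2.6 = 6.902
d = sqrt(6.902) = 2.63 um

2.63


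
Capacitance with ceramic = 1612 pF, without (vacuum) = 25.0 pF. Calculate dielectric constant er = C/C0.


er = 1612 / 25.0 = 64.48

64.48


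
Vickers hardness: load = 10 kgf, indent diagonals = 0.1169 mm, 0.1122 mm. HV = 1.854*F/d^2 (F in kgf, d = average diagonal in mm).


d_avg = (0.1169+0.1122)/2 = 0.11455 mm
HV = 1.854*10/0.11455^2 = 1413

1413


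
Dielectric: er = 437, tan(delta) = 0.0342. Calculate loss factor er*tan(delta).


Loss = 437 * 0.0342 = 14.945

14.945


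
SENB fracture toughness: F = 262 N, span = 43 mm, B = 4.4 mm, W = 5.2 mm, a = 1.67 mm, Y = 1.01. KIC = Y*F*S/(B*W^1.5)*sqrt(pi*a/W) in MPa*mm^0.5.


KIC = 1.01*262*43/(4.4*5.2^1.5)*sqrt(pi*1.67/5.2) = 219.06

219.06


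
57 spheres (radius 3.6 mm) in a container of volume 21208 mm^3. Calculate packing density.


V_sphere = 4/3*pi*3.6^3 = 195.4322 mm^3
Total V = 57*195.4322 = 11139.6354 mm^3
PD = 11139.6354 / 21208 = 0.525

0.525


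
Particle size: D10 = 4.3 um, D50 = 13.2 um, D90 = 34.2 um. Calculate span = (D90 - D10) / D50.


Span = (34.2 - 4.3) / 13.2 = 29.9 / 13.2 = 2.265

2.265


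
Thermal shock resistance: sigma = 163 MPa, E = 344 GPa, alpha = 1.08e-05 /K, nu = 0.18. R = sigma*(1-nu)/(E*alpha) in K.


R = 163*(1-0.18)/(344*1000*1.08e-05) = 36 K

36


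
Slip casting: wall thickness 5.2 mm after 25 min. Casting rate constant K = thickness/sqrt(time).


K = 5.2 / sqrt(25) = 5.2 / 5.0 = 1.04 mm/min^0.5

1.04


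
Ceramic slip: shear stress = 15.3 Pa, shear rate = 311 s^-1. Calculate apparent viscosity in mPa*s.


eta = tau/gamma * 1000 = 15.3/311 * 1000 = 49.2 mPa*s

49.2


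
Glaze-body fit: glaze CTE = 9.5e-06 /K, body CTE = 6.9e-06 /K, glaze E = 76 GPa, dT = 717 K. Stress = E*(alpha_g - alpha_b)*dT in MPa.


Stress = 76*1000*(9.5e-06 - 6.9e-06)*717 = 141.7 MPa

141.7


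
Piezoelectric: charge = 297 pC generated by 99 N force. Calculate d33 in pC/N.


d33 = 297 / 99 = 3.0 pC/N

3.0


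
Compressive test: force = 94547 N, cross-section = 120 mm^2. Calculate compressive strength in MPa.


CS = 94547 / 120 = 787.9 MPa

787.9


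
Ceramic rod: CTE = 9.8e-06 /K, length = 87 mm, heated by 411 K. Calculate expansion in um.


dL = 9.8e-06 * 87 * 411 * 1000 = 350.419 um

350.419


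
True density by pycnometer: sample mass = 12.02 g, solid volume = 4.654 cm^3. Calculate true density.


TD = 12.02 / 4.654 = 2.583 g/cm^3

2.583


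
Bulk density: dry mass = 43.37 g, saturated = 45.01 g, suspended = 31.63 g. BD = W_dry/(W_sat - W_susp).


BD = 43.37 / (45.01 - 31.63) = 43.37 / 13.38 = 3.241 g/cm^3

3.241


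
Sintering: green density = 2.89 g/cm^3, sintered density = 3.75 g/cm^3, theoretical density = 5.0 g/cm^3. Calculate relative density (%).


Relative = 3.75 / 5.0 * 100 = 75.0%

75.0


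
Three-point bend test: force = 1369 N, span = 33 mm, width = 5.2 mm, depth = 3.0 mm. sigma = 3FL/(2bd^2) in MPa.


sigma = 3*1369*33/(2*5.2*3.0^2) = 1448.0 MPa

1448.0


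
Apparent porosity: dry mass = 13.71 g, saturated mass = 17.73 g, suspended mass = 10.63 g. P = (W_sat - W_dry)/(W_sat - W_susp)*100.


P = (17.73 - 13.71) / (17.73 - 10.63) * 100 = 4.02 / 7.1 * 100 = 56.6%

56.6


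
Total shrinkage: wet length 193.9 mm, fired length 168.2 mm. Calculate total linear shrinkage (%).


TS = (193.9 - 168.2) / 193.9 * 100 = 13.25%

13.25


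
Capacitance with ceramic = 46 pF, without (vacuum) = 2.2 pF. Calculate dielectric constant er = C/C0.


er = 46 / 2.2 = 20.91

20.91


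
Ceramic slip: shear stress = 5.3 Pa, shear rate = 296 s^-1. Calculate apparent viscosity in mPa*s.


eta = tau/gamma * 1000 = 5.3/296 * 1000 = 17.9 mPa*s

17.9


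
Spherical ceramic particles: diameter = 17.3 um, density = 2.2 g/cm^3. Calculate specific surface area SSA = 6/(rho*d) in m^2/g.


SSA = 6 / (2.2 * 17.3) = 0.158 m^2/g

0.158


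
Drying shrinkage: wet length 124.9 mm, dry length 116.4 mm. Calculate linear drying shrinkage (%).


DS = (124.9 - 116.4) / 124.9 * 100 = 6.81%

6.81


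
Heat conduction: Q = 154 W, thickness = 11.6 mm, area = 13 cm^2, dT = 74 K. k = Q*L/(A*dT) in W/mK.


k = 154*11.6/1000/(13/10000*74) = 18.57 W/mK

18.57


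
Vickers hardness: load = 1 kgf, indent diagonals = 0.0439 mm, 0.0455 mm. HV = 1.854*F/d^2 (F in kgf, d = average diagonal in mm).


d_avg = (0.0439+0.0455)/2 = 0.0447 mm
HV = 1.854*1/0.0447^2 = 928

928


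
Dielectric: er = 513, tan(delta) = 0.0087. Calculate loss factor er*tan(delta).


Loss = 513 * 0.0087 = 4.463

4.463


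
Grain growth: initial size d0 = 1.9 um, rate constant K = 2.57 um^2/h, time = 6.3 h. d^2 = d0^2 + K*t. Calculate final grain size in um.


d^2 = 1.9^2 + 2.57*6.3 = 19.801
d = sqrt(19.801) = 4.45 um

4.45


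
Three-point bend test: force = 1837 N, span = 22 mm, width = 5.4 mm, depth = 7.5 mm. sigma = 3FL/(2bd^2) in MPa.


sigma = 3*1837*22/(2*5.4*7.5^2) = 199.6 MPa

199.6


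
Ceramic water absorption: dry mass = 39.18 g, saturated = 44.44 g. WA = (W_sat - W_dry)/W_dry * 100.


WA = (44.44 - 39.18) / 39.18 * 100 = 13.43%

13.43


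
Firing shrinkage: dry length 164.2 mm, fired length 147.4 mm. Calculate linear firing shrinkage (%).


FS = (164.2 - 147.4) / 164.2 * 100 = 10.23%

10.23


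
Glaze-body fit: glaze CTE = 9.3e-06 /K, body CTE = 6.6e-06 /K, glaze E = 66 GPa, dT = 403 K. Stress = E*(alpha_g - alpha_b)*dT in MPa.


Stress = 66*1000*(9.3e-06 - 6.6e-06)*403 = 71.8 MPa

71.8


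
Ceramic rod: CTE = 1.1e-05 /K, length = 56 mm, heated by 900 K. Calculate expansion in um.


dL = 1.1e-05 * 56 * 900 * 1000 = 554.4 um

554.4


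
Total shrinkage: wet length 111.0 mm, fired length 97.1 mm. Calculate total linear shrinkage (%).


TS = (111.0 - 97.1) / 111.0 * 100 = 12.52%

12.52


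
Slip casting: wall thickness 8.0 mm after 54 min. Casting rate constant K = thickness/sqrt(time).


K = 8.0 / sqrt(54) = 8.0 / 7.3485 = 1.089 mm/min^0.5

1.089


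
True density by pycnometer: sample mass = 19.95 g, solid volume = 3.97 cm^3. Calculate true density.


TD = 19.95 / 3.97 = 5.025 g/cm^3

5.025


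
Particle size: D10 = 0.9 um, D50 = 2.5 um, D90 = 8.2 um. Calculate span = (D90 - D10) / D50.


Span = (8.2 - 0.9) / 2.5 = 7.3 / 2.5 = 2.92

2.92


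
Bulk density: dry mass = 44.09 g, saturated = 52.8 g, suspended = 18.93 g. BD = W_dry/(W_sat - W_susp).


BD = 44.09 / (52.8 - 18.93) = 44.09 / 33.87 = 1.302 g/cm^3

1.302


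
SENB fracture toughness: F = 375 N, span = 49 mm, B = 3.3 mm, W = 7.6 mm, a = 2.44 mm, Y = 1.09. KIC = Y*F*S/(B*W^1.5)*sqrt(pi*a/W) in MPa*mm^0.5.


KIC = 1.09*375*49/(3.3*7.6^1.5)*sqrt(pi*2.44/7.6) = 290.93

290.93


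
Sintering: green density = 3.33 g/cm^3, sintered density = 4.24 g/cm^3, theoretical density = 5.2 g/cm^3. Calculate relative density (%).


Relative = 4.24 / 5.2 * 100 = 81.5%

81.5


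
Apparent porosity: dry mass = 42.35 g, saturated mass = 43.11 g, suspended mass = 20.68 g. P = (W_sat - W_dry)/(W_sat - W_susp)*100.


P = (43.11 - 42.35) / (43.11 - 20.68) * 100 = 0.76 / 22.43 * 100 = 3.4%

3.4


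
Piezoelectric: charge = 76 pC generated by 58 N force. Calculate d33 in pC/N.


d33 = 76 / 58 = 1.3 pC/N

1.3


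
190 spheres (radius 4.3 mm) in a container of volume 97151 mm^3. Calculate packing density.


V_sphere = 4/3*pi*4.3^3 = 333.0381 mm^3
Total V = 190*333.0381 = 63277.239 mm^3
PD = 63277.239 / 97151 = 0.651

0.651


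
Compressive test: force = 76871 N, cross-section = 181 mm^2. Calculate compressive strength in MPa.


CS = 76871 / 181 = 424.7 MPa

424.7


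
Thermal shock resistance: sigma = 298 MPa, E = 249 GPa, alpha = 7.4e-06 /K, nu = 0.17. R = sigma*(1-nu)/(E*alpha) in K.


R = 298*(1-0.17)/(249*1000*7.4e-06) = 134 K

134


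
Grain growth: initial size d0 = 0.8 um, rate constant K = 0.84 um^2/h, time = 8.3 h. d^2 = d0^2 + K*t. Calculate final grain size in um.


d^2 = 0.8^2 + 0.84*8.3 = 7.612
d = sqrt(7.612) = 2.76 um

2.76


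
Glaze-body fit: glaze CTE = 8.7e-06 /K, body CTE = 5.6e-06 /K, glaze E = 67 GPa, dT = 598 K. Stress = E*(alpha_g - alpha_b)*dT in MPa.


Stress = 67*1000*(8.7e-06 - 5.6e-06)*598 = 124.2 MPa

124.2


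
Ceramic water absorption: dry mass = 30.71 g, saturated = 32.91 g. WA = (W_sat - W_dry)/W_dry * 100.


WA = (32.91 - 30.71) / 30.71 * 100 = 7.16%

7.16


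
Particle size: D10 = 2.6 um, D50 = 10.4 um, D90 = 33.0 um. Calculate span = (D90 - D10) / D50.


Span = (33.0 - 2.6) / 10.4 = 30.4 / 10.4 = 2.923

2.923


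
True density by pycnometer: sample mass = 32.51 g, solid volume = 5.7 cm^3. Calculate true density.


TD = 32.51 / 5.7 = 5.704 g/cm^3

5.704


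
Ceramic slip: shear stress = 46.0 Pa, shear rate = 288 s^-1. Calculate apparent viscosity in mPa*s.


eta = tau/gamma * 1000 = 46.0/288 * 1000 = 159.7 mPa*s

159.7


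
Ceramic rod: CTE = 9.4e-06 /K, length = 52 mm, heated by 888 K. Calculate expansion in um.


dL = 9.4e-06 * 52 * 888 * 1000 = 434.054 um

434.054


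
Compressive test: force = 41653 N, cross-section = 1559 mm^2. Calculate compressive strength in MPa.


CS = 41653 / 1559 = 26.7 MPa

26.7


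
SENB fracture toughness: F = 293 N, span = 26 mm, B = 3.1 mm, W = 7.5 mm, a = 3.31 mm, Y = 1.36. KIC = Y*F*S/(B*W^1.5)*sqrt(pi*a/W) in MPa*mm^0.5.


KIC = 1.36*293*26/(3.1*7.5^1.5)*sqrt(pi*3.31/7.5) = 191.6

191.6


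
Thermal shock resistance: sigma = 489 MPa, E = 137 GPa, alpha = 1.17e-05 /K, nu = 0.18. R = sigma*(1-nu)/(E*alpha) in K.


R = 489*(1-0.18)/(137*1000*1.17e-05) = 250 K

250


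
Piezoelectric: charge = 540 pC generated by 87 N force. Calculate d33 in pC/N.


d33 = 540 / 87 = 6.2 pC/N

6.2


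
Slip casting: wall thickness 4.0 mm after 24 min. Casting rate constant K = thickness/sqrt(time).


K = 4.0 / sqrt(24) = 4.0 / 4.899 = 0.816 mm/min^0.5

0.816


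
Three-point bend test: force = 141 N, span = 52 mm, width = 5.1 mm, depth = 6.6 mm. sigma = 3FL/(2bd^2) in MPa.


sigma = 3*141*52/(2*5.1*6.6^2) = 49.5 MPa

49.5


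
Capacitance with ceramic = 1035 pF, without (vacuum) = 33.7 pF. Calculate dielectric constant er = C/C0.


er = 1035 / 33.7 = 30.71

30.71


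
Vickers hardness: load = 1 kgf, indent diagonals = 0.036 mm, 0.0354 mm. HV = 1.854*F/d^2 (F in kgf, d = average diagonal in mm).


d_avg = (0.036+0.0354)/2 = 0.0357 mm
HV = 1.854*1/0.0357^2 = 1455

1455


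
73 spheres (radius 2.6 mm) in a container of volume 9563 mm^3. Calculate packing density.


V_sphere = 4/3*pi*2.6^3 = 73.6222 mm^3
Total V = 73*73.6222 = 5374.4206 mm^3
PD = 5374.4206 / 9563 = 0.562

0.562


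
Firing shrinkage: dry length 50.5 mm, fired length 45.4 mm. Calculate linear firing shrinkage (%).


FS = (50.5 - 45.4) / 50.5 * 100 = 10.1%

10.1


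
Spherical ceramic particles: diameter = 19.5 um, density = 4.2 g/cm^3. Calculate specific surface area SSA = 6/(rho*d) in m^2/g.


SSA = 6 / (4.2 * 19.5) = 0.073 m^2/g

0.073


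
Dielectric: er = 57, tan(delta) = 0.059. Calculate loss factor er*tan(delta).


Loss = 57 * 0.059 = 3.363

3.363


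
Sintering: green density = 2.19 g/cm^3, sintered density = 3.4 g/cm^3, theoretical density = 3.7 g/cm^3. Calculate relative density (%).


Relative = 3.4 / 3.7 * 100 = 91.9%

91.9


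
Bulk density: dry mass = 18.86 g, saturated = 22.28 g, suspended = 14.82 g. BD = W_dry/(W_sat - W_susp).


BD = 18.86 / (22.28 - 14.82) = 18.86 / 7.46 = 2.528 g/cm^3

2.528


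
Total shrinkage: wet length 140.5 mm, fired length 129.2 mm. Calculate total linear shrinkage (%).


TS = (140.5 - 129.2) / 140.5 * 100 = 8.04%

8.04


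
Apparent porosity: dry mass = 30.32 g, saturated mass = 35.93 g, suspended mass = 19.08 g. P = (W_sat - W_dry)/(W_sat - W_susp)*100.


P = (35.93 - 30.32) / (35.93 - 19.08) * 100 = 5.61 / 16.85 * 100 = 33.3%

33.3


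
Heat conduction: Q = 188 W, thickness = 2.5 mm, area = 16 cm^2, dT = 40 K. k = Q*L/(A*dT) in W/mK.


k = 188*2.5/1000/(16/10000*40) = 7.34 W/mK

7.34


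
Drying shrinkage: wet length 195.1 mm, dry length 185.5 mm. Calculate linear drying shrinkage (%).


DS = (195.1 - 185.5) / 195.1 * 100 = 4.92%

4.92


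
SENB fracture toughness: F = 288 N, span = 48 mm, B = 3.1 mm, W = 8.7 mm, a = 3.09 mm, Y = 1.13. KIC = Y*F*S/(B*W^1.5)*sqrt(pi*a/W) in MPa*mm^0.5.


KIC = 1.13*288*48/(3.1*8.7^1.5)*sqrt(pi*3.09/8.7) = 207.43

207.43


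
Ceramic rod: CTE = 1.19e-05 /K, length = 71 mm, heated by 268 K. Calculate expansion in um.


dL = 1.19e-05 * 71 * 268 * 1000 = 226.433 um

226.433


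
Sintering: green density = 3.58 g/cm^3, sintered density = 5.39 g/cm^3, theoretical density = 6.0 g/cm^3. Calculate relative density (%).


Relative = 5.39 / 6.0 * 100 = 89.8%

89.8


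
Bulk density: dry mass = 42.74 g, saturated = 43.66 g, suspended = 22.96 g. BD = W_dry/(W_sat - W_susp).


BD = 42.74 / (43.66 - 22.96) = 42.74 / 20.7 = 2.065 g/cm^3

2.065


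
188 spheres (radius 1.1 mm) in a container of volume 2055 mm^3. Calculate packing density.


V_sphere = 4/3*pi*1.1^3 = 5.5753 mm^3
Total V = 188*5.5753 = 1048.1564 mm^3
PD = 1048.1564 / 2055 = 0.51

0.51


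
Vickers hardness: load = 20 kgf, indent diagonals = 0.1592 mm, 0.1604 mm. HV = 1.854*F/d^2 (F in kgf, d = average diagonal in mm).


d_avg = (0.1592+0.1604)/2 = 0.1598 mm
HV = 1.854*20/0.1598^2 = 1452

1452


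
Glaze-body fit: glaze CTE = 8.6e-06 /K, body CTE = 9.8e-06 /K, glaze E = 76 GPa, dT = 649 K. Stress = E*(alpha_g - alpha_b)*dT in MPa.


Stress = 76*1000*(8.6e-06 - 9.8e-06)*649 = -59.2 MPa

-59.2


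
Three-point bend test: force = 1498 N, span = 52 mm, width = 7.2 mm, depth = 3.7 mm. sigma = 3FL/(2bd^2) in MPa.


sigma = 3*1498*52/(2*7.2*3.7^2) = 1185.4 MPa

1185.4


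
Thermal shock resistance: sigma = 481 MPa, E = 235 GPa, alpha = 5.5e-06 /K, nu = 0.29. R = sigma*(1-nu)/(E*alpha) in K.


R = 481*(1-0.29)/(235*1000*5.5e-06) = 264 K

264


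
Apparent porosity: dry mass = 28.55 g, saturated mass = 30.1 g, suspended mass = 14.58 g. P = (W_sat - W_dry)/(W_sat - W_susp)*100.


P = (30.1 - 28.55) / (30.1 - 14.58) * 100 = 1.55 / 15.52 * 100 = 10.0%

10.0


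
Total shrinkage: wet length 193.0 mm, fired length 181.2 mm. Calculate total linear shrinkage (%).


TS = (193.0 - 181.2) / 193.0 * 100 = 6.11%

6.11


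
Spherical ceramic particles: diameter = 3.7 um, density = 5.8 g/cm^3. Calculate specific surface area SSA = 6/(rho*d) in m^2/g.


SSA = 6 / (5.8 * 3.7) = 0.28 m^2/g

0.28


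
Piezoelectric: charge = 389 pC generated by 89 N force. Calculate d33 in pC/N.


d33 = 389 / 89 = 4.4 pC/N

4.4


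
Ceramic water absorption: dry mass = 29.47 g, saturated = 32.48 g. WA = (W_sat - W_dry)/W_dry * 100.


WA = (32.48 - 29.47) / 29.47 * 100 = 10.21%

10.21


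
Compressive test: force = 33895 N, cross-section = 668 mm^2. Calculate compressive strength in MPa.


CS = 33895 / 668 = 50.7 MPa

50.7


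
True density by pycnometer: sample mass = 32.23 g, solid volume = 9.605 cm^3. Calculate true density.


TD = 32.23 / 9.605 = 3.356 g/cm^3

3.356


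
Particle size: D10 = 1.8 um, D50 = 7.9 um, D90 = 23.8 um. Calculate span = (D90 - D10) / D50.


Span = (23.8 - 1.8) / 7.9 = 22.0 / 7.9 = 2.785

2.785


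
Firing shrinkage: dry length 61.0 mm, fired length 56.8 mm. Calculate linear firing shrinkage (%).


FS = (61.0 - 56.8) / 61.0 * 100 = 6.89%

6.89


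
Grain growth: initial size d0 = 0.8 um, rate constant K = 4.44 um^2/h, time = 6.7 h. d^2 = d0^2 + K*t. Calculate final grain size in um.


d^2 = 0.8^2 + 4.44*6.7 = 30.388
d = sqrt(30.388) = 5.51 um

5.51


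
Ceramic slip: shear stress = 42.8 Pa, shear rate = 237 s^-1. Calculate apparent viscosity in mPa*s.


eta = tau/gamma * 1000 = 42.8/237 * 1000 = 180.6 mPa*s

180.6


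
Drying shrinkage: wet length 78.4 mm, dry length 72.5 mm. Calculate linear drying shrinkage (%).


DS = (78.4 - 72.5) / 78.4 * 100 = 7.53%

7.53


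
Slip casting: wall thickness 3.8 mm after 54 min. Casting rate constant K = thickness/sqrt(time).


K = 3.8 / sqrt(54) = 3.8 / 7.3485 = 0.517 mm/min^0.5

0.517


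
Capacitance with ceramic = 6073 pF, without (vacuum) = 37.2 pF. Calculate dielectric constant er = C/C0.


er = 6073 / 37.2 = 163.25

163.25


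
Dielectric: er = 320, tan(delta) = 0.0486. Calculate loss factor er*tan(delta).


Loss = 320 * 0.0486 = 15.552

15.552


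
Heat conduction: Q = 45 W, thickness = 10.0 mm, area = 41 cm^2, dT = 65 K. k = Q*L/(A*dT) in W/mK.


k = 45*10.0/1000/(41/10000*65) = 1.69 W/mK

1.69


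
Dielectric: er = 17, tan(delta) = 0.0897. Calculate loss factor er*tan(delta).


Loss = 17 * 0.0897 = 1.525

1.525


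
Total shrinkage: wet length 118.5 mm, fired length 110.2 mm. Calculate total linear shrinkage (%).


TS = (118.5 - 110.2) / 118.5 * 100 = 7.0%

7.0


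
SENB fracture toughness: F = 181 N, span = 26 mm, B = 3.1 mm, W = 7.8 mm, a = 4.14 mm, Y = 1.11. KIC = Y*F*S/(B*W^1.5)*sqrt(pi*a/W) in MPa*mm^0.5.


KIC = 1.11*181*26/(3.1*7.8^1.5)*sqrt(pi*4.14/7.8) = 99.88

99.88


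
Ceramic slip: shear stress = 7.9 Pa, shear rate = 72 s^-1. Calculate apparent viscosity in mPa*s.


eta = tau/gamma * 1000 = 7.9/72 * 1000 = 109.7 mPa*s

109.7


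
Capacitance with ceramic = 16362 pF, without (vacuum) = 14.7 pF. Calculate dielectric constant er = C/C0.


er = 16362 / 14.7 = 1113.06

1113.06


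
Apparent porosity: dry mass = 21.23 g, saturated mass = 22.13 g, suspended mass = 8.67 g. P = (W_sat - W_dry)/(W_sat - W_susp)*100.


P = (22.13 - 21.23) / (22.13 - 8.67) * 100 = 0.9 / 13.46 * 100 = 6.7%

6.7


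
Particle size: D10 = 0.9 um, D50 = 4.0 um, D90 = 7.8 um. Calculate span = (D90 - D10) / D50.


Span = (7.8 - 0.9) / 4.0 = 6.9 / 4.0 = 1.725

1.725


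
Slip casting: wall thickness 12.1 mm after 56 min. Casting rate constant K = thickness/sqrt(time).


K = 12.1 / sqrt(56) = 12.1 / 7.4833 = 1.617 mm/min^0.5

1.617


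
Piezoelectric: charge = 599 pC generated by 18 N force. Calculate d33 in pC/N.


d33 = 599 / 18 = 33.3 pC/N

33.3


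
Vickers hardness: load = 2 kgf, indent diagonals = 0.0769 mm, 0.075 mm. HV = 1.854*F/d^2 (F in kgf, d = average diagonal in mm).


d_avg = (0.0769+0.075)/2 = 0.07595 mm
HV = 1.854*2/0.07595^2 = 643

643


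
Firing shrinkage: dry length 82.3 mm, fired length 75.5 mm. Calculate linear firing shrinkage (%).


FS = (82.3 - 75.5) / 82.3 * 100 = 8.26%

8.26


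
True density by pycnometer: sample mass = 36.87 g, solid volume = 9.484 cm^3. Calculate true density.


TD = 36.87 / 9.484 = 3.888 g/cm^3

3.888


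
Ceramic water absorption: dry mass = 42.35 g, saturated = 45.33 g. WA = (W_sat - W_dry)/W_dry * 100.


WA = (45.33 - 42.35) / 42.35 * 100 = 7.04%

7.04


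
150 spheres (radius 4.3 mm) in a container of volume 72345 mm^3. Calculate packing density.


V_sphere = 4/3*pi*4.3^3 = 333.0381 mm^3
Total V = 150*333.0381 = 49955.715 mm^3
PD = 49955.715 / 72345 = 0.691

0.691


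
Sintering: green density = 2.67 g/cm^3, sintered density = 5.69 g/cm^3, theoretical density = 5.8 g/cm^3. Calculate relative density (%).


Relative = 5.69 / 5.8 * 100 = 98.1%

98.1


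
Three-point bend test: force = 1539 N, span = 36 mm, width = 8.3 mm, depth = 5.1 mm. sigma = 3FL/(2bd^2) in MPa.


sigma = 3*1539*36/(2*8.3*5.1^2) = 385.0 MPa

385.0


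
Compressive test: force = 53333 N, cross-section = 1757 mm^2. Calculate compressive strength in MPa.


CS = 53333 / 1757 = 30.4 MPa

30.4


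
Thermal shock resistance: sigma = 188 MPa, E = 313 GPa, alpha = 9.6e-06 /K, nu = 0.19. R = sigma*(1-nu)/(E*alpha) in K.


R = 188*(1-0.19)/(313*1000*9.6e-06) = 51 K

51


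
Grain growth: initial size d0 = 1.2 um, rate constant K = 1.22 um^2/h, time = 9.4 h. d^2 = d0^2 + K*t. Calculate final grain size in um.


d^2 = 1.2^2 + 1.22*9.4 = 12.908
d = sqrt(12.908) = 3.59 um

3.59


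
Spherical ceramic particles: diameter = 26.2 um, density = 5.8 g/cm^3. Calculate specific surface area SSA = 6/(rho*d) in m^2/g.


SSA = 6 / (5.8 * 26.2) = 0.039 m^2/g

0.039


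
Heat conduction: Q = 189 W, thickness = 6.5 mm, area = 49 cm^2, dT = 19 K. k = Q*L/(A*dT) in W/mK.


k = 189*6.5/1000/(49/10000*19) = 13.2 W/mK

13.2


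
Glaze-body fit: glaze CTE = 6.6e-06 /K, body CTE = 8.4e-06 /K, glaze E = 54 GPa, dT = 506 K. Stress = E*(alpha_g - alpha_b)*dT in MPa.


Stress = 54*1000*(6.6e-06 - 8.4e-06)*506 = -49.2 MPa

-49.2


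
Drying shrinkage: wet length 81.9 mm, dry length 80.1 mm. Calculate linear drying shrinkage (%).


DS = (81.9 - 80.1) / 81.9 * 100 = 2.2%

2.2


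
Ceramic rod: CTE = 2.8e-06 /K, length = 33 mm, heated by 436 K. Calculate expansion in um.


dL = 2.8e-06 * 33 * 436 * 1000 = 40.286 um

40.286


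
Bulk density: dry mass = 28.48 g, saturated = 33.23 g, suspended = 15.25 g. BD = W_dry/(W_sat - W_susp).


BD = 28.48 / (33.23 - 15.25) = 28.48 / 17.98 = 1.584 g/cm^3

1.584


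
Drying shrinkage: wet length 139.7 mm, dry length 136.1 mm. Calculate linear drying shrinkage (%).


DS = (139.7 - 136.1) / 139.7 * 100 = 2.58%

2.58


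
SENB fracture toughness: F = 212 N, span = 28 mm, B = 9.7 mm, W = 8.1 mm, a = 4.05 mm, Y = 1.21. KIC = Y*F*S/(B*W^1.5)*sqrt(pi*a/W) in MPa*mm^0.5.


KIC = 1.21*212*28/(9.7*8.1^1.5)*sqrt(pi*4.05/8.1) = 40.26

40.26


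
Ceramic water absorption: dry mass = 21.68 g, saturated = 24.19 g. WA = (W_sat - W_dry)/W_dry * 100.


WA = (24.19 - 21.68) / 21.68 * 100 = 11.58%

11.58


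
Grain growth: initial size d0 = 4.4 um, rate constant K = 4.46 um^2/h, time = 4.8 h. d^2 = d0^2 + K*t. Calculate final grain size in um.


d^2 = 4.4^2 + 4.46*4.8 = 40.768
d = sqrt(40.768) = 6.38 um

6.38


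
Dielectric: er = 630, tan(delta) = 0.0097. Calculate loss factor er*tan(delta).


Loss = 630 * 0.0097 = 6.111

6.111


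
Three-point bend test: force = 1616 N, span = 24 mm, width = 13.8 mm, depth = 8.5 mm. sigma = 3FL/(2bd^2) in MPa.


sigma = 3*1616*24/(2*13.8*8.5^2) = 58.3 MPa

58.3


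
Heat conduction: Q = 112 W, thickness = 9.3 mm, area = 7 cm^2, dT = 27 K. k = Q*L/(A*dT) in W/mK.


k = 112*9.3/1000/(7/10000*27) = 55.11 W/mK

55.11


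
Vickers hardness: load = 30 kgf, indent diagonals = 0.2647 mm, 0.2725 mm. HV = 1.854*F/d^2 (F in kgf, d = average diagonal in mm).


d_avg = (0.2647+0.2725)/2 = 0.2686 mm
HV = 1.854*30/0.2686^2 = 771

771


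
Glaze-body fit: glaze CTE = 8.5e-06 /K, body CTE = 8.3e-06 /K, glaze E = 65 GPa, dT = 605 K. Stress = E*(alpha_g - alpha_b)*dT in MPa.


Stress = 65*1000*(8.5e-06 - 8.3e-06)*605 = 7.9 MPa

7.9


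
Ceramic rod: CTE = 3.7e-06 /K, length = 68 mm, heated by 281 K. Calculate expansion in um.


dL = 3.7e-06 * 68 * 281 * 1000 = 70.7 um

70.7


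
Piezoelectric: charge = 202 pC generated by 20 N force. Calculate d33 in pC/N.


d33 = 202 / 20 = 10.1 pC/N

10.1


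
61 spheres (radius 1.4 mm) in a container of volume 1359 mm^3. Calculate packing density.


V_sphere = 4/3*pi*1.4^3 = 11.494 mm^3
Total V = 61*11.494 = 701.134 mm^3
PD = 701.134 / 1359 = 0.516

0.516


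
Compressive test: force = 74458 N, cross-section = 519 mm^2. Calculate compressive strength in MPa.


CS = 74458 / 519 = 143.5 MPa

143.5


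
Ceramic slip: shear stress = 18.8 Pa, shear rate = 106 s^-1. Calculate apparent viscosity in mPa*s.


eta = tau/gamma * 1000 = 18.8/106 * 1000 = 177.4 mPa*s

177.4


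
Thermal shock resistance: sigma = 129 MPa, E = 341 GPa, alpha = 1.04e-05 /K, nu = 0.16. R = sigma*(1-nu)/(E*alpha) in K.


R = 129*(1-0.16)/(341*1000*1.04e-05) = 31 K

31


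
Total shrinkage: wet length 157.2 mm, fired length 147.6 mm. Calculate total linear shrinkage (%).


TS = (157.2 - 147.6) / 157.2 * 100 = 6.11%

6.11


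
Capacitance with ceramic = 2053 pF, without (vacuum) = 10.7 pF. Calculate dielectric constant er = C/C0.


er = 2053 / 10.7 = 191.87

191.87


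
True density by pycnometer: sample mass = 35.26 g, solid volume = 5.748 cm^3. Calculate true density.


TD = 35.26 / 5.748 = 6.134 g/cm^3

6.134


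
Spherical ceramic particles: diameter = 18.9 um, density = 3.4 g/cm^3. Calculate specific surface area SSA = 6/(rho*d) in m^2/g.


SSA = 6 / (3.4 * 18.9) = 0.093 m^2/g

0.093


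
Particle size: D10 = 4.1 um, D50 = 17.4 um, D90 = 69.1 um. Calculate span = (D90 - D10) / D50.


Span = (69.1 - 4.1) / 17.4 = 65.0 / 17.4 = 3.736

3.736


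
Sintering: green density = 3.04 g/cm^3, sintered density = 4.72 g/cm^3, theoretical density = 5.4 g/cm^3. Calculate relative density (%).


Relative = 4.72 / 5.4 * 100 = 87.4%

87.4


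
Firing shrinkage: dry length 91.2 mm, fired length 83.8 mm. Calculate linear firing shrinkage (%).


FS = (91.2 - 83.8) / 91.2 * 100 = 8.11%

8.11


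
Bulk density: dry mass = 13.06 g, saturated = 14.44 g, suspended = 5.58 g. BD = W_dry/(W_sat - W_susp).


BD = 13.06 / (14.44 - 5.58) = 13.06 / 8.86 = 1.474 g/cm^3

1.474


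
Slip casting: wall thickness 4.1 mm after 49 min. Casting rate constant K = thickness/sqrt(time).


K = 4.1 / sqrt(49) = 4.1 / 7.0 = 0.586 mm/min^0.5

0.586


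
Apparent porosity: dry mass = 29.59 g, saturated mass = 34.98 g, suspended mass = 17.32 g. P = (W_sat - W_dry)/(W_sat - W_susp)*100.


P = (34.98 - 29.59) / (34.98 - 17.32) * 100 = 5.39 / 17.66 * 100 = 30.5%

30.5


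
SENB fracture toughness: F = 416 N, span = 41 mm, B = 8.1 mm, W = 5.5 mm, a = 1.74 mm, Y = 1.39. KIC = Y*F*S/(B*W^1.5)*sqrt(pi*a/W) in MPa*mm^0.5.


KIC = 1.39*416*41/(8.1*5.5^1.5)*sqrt(pi*1.74/5.5) = 226.22

226.22


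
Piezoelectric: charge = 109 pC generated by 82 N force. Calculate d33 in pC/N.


d33 = 109 / 82 = 1.3 pC/N

1.3


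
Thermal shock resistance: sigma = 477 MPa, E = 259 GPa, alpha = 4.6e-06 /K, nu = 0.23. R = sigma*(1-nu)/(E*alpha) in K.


R = 477*(1-0.23)/(259*1000*4.6e-06) = 308 K

308


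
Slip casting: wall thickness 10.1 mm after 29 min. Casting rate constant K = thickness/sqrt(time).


K = 10.1 / sqrt(29) = 10.1 / 5.3852 = 1.876 mm/min^0.5

1.876


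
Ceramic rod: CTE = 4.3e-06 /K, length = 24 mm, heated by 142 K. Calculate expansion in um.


dL = 4.3e-06 * 24 * 142 * 1000 = 14.654 um

14.654


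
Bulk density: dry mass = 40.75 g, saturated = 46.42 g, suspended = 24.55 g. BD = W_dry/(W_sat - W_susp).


BD = 40.75 / (46.42 - 24.55) = 40.75 / 21.87 = 1.863 g/cm^3

1.863


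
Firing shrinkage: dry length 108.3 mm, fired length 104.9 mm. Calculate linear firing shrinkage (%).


FS = (108.3 - 104.9) / 108.3 * 100 = 3.14%

3.14


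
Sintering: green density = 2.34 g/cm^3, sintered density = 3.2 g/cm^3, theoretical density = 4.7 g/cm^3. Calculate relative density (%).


Relative = 3.2 / 4.7 * 100 = 68.1%

68.1


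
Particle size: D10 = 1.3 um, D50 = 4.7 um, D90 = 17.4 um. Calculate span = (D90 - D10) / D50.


Span = (17.4 - 1.3) / 4.7 = 16.1 / 4.7 = 3.426

3.426


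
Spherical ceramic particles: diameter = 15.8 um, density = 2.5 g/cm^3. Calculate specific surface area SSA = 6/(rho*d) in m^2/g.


SSA = 6 / (2.5 * 15.8) = 0.152 m^2/g

0.152


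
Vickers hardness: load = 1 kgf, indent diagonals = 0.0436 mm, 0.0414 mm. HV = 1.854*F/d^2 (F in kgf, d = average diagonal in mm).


d_avg = (0.0436+0.0414)/2 = 0.0425 mm
HV = 1.854*1/0.0425^2 = 1026

1026


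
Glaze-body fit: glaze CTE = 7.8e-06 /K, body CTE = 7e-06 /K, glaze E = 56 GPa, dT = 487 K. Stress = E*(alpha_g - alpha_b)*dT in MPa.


Stress = 56*1000*(7.8e-06 - 7e-06)*487 = 21.8 MPa

21.8


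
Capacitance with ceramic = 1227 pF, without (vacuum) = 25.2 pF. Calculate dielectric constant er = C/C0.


er = 1227 / 25.2 = 48.69

48.69


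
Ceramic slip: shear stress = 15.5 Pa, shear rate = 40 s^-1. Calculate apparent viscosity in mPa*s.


eta = tau/gamma * 1000 = 15.5/40 * 1000 = 387.5 mPa*s

387.5


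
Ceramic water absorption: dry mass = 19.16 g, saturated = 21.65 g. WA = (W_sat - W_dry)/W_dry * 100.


WA = (21.65 - 19.16) / 19.16 * 100 = 13.0%

13.0


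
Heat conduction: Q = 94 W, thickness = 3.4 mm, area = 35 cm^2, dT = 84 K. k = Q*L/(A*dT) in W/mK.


k = 94*3.4/1000/(35/10000*84) = 1.09 W/mK

1.09


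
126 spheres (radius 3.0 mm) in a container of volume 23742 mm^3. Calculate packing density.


V_sphere = 4/3*pi*3.0^3 = 113.0973 mm^3
Total V = 126*113.0973 = 14250.2598 mm^3
PD = 14250.2598 / 23742 = 0.6

0.6


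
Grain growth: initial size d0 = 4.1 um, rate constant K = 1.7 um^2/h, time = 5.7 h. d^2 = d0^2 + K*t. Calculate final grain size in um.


d^2 = 4.1^2 + 1.7*5.7 = 26.5
d = sqrt(26.5) = 5.15 um

5.15


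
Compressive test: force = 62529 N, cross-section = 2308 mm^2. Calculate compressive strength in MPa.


CS = 62529 / 2308 = 27.1 MPa

27.1


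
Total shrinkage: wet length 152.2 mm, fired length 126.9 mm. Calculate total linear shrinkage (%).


TS = (152.2 - 126.9) / 152.2 * 100 = 16.62%

16.62


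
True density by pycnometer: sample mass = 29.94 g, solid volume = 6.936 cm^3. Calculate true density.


TD = 29.94 / 6.936 = 4.317 g/cm^3

4.317


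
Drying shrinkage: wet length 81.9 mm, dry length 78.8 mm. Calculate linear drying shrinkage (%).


DS = (81.9 - 78.8) / 81.9 * 100 = 3.79%

3.79


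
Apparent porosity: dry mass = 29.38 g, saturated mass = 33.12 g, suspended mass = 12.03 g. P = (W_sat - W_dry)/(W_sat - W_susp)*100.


P = (33.12 - 29.38) / (33.12 - 12.03) * 100 = 3.74 / 21.09 * 100 = 17.7%

17.7


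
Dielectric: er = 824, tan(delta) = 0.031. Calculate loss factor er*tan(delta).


Loss = 824 * 0.031 = 25.544

25.544


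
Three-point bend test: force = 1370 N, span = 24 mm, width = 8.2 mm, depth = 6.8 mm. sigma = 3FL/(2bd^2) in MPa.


sigma = 3*1370*24/(2*8.2*6.8^2) = 130.1 MPa

130.1


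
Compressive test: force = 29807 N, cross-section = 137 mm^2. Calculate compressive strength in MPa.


CS = 29807 / 137 = 217.6 MPa

217.6


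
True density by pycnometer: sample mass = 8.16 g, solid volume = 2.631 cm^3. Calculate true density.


TD = 8.16 / 2.631 = 3.101 g/cm^3

3.101


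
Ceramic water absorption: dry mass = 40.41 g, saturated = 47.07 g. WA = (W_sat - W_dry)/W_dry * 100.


WA = (47.07 - 40.41) / 40.41 * 100 = 16.48%

16.48


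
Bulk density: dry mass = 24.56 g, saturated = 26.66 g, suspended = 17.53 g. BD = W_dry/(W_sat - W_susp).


BD = 24.56 / (26.66 - 17.53) = 24.56 / 9.13 = 2.69 g/cm^3

2.69


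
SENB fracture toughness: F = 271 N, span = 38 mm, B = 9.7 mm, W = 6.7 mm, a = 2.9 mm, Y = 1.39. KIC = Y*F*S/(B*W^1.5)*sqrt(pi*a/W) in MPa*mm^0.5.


KIC = 1.39*271*38/(9.7*6.7^1.5)*sqrt(pi*2.9/6.7) = 99.22

99.22


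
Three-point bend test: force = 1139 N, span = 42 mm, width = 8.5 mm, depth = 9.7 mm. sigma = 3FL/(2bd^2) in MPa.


sigma = 3*1139*42/(2*8.5*9.7^2) = 89.7 MPa

89.7


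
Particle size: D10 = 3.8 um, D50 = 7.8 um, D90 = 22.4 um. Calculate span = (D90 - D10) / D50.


Span = (22.4 - 3.8) / 7.8 = 18.6 / 7.8 = 2.385

2.385


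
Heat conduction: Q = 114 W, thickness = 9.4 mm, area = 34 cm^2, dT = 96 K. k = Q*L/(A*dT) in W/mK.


k = 114*9.4/1000/(34/10000*96) = 3.28 W/mK

3.28


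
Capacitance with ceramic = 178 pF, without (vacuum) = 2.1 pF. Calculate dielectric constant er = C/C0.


er = 178 / 2.1 = 84.76

84.76


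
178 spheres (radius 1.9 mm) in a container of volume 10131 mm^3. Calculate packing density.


V_sphere = 4/3*pi*1.9^3 = 28.7309 mm^3
Total V = 178*28.7309 = 5114.1002 mm^3
PD = 5114.1002 / 10131 = 0.505

0.505


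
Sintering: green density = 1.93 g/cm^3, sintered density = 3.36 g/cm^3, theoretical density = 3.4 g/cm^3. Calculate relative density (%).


Relative = 3.36 / 3.4 * 100 = 98.8%

98.8


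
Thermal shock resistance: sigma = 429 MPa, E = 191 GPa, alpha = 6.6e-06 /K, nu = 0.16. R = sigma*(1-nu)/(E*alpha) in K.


R = 429*(1-0.16)/(191*1000*6.6e-06) = 286 K

286


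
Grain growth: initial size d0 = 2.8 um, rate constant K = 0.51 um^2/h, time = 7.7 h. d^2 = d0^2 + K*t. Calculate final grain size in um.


d^2 = 2.8^2 + 0.51*7.7 = 11.767
d = sqrt(11.767) = 3.43 um

3.43


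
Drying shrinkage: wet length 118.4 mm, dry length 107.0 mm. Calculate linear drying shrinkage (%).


DS = (118.4 - 107.0) / 118.4 * 100 = 9.63%

9.63


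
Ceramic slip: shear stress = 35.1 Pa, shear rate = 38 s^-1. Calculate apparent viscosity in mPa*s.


eta = tau/gamma * 1000 = 35.1/38 * 1000 = 923.7 mPa*s

923.7


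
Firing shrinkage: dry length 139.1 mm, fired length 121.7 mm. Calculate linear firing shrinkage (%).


FS = (139.1 - 121.7) / 139.1 * 100 = 12.51%

12.51


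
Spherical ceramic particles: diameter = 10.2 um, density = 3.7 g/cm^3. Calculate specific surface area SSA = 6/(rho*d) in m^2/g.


SSA = 6 / (3.7 * 10.2) = 0.159 m^2/g

0.159


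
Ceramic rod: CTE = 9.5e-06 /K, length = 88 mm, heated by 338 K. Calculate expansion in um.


dL = 9.5e-06 * 88 * 338 * 1000 = 282.568 um

282.568


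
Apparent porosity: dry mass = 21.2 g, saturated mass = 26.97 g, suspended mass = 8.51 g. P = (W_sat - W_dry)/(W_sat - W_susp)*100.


P = (26.97 - 21.2) / (26.97 - 8.51) * 100 = 5.77 / 18.46 * 100 = 31.3%

31.3


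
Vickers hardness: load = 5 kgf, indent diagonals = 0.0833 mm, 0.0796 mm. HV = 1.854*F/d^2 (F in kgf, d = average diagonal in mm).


d_avg = (0.0833+0.0796)/2 = 0.08145 mm
HV = 1.854*5/0.08145^2 = 1397

1397


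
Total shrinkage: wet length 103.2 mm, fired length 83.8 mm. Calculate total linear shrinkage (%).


TS = (103.2 - 83.8) / 103.2 * 100 = 18.8%

18.8


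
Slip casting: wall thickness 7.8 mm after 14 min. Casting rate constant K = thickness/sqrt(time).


K = 7.8 / sqrt(14) = 7.8 / 3.7417 = 2.085 mm/min^0.5

2.085
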